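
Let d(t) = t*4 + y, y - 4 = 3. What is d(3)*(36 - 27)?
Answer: 171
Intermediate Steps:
y = 7 (y = 4 + 3 = 7)
d(t) = 7 + 4*t (d(t) = t*4 + 7 = 4*t + 7 = 7 + 4*t)
d(3)*(36 - 27) = (7 + 4*3)*(36 - 27) = (7 + 12)*9 = 19*9 = 171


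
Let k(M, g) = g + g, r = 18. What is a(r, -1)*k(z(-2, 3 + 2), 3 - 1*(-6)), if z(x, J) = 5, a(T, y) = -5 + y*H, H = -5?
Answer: 0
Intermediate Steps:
a(T, y) = -5 - 5*y (a(T, y) = -5 + y*(-5) = -5 - 5*y)
k(M, g) = 2*g
a(r, -1)*k(z(-2, 3 + 2), 3 - 1*(-6)) = (-5 - 5*(-1))*(2*(3 - 1*(-6))) = (-5 + 5)*(2*(3 + 6)) = 0*(2*9) = 0*18 = 0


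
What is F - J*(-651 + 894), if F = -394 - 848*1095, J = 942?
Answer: -1157860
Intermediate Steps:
F = -928954 (F = -394 - 928560 = -928954)
F - J*(-651 + 894) = -928954 - 942*(-651 + 894) = -928954 - 942*243 = -928954 - 1*228906 = -928954 - 228906 = -1157860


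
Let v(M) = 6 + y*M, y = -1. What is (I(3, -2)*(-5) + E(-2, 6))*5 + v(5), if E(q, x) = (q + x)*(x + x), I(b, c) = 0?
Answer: 241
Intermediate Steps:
E(q, x) = 2*x*(q + x) (E(q, x) = (q + x)*(2*x) = 2*x*(q + x))
v(M) = 6 - M
(I(3, -2)*(-5) + E(-2, 6))*5 + v(5) = (0*(-5) + 2*6*(-2 + 6))*5 + (6 - 1*5) = (0 + 2*6*4)*5 + (6 - 5) = (0 + 48)*5 + 1 = 48*5 + 1 = 240 + 1 = 241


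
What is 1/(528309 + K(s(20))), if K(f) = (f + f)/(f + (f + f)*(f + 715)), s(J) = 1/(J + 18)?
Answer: 13595/7182360874 ≈ 1.8928e-6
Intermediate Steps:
s(J) = 1/(18 + J)
K(f) = 2*f/(f + 2*f*(715 + f)) (K(f) = (2*f)/(f + (2*f)*(715 + f)) = (2*f)/(f + 2*f*(715 + f)) = 2*f/(f + 2*f*(715 + f)))
1/(528309 + K(s(20))) = 1/(528309 + 2/(1431 + 2/(18 + 20))) = 1/(528309 + 2/(1431 + 2/38)) = 1/(528309 + 2/(1431 + 2*(1/38))) = 1/(528309 + 2/(1431 + 1/19)) = 1/(528309 + 2/(27190/19)) = 1/(528309 + 2*(19/27190)) = 1/(528309 + 19/13595) = 1/(7182360874/13595) = 13595/7182360874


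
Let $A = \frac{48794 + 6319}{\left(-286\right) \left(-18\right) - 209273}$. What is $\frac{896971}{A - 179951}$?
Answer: $- \frac{183094205375}{36732552988} \approx -4.9845$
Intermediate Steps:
$A = - \frac{55113}{204125}$ ($A = \frac{55113}{5148 - 209273} = \frac{55113}{-204125} = 55113 \left(- \frac{1}{204125}\right) = - \frac{55113}{204125} \approx -0.27$)
$\frac{896971}{A - 179951} = \frac{896971}{- \frac{55113}{204125} - 179951} = \frac{896971}{- \frac{36732552988}{204125}} = 896971 \left(- \frac{204125}{36732552988}\right) = - \frac{183094205375}{36732552988}$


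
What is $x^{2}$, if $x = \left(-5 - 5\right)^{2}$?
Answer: $10000$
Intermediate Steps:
$x = 100$ ($x = \left(-10\right)^{2} = 100$)
$x^{2} = 100^{2} = 10000$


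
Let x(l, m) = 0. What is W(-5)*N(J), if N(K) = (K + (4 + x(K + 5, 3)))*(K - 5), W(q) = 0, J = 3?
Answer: 0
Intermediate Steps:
N(K) = (-5 + K)*(4 + K) (N(K) = (K + (4 + 0))*(K - 5) = (K + 4)*(-5 + K) = (4 + K)*(-5 + K) = (-5 + K)*(4 + K))
W(-5)*N(J) = 0*(-20 + 3² - 1*3) = 0*(-20 + 9 - 3) = 0*(-14) = 0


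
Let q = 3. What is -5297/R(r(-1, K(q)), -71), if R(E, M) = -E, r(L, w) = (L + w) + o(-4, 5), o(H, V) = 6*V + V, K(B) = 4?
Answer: 5297/38 ≈ 139.39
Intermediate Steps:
o(H, V) = 7*V
r(L, w) = 35 + L + w (r(L, w) = (L + w) + 7*5 = (L + w) + 35 = 35 + L + w)
-5297/R(r(-1, K(q)), -71) = -5297*(-1/(35 - 1 + 4)) = -5297/((-1*38)) = -5297/(-38) = -5297*(-1/38) = 5297/38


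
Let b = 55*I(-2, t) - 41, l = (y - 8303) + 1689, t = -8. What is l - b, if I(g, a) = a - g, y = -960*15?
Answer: -20643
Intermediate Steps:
y = -14400
l = -21014 (l = (-14400 - 8303) + 1689 = -22703 + 1689 = -21014)
b = -371 (b = 55*(-8 - 1*(-2)) - 41 = 55*(-8 + 2) - 41 = 55*(-6) - 41 = -330 - 41 = -371)
l - b = -21014 - 1*(-371) = -21014 + 371 = -20643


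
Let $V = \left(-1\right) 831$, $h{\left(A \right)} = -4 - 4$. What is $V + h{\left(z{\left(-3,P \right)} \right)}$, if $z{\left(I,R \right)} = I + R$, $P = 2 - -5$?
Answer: $-839$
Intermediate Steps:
$P = 7$ ($P = 2 + 5 = 7$)
$h{\left(A \right)} = -8$ ($h{\left(A \right)} = -4 - 4 = -8$)
$V = -831$
$V + h{\left(z{\left(-3,P \right)} \right)} = -831 - 8 = -839$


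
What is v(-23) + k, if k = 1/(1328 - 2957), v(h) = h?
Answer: -37468/1629 ≈ -23.001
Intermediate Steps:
k = -1/1629 (k = 1/(-1629) = -1/1629 ≈ -0.00061387)
v(-23) + k = -23 - 1/1629 = -37468/1629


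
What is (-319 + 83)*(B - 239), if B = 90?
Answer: 35164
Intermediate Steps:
(-319 + 83)*(B - 239) = (-319 + 83)*(90 - 239) = -236*(-149) = 35164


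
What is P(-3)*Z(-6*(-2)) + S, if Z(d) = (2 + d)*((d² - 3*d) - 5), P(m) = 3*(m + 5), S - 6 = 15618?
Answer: 24276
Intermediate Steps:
S = 15624 (S = 6 + 15618 = 15624)
P(m) = 15 + 3*m (P(m) = 3*(5 + m) = 15 + 3*m)
Z(d) = (2 + d)*(-5 + d² - 3*d)
P(-3)*Z(-6*(-2)) + S = (15 + 3*(-3))*(-10 + (-6*(-2))³ - (-6*(-2))² - (-66)*(-2)) + 15624 = (15 - 9)*(-10 + 12³ - 1*12² - 11*12) + 15624 = 6*(-10 + 1728 - 1*144 - 132) + 15624 = 6*(-10 + 1728 - 144 - 132) + 15624 = 6*1442 + 15624 = 8652 + 15624 = 24276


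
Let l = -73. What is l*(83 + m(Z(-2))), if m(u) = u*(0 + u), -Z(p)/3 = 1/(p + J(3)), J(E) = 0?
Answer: -24893/4 ≈ -6223.3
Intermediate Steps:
Z(p) = -3/p (Z(p) = -3/(p + 0) = -3/p)
m(u) = u**2 (m(u) = u*u = u**2)
l*(83 + m(Z(-2))) = -73*(83 + (-3/(-2))**2) = -73*(83 + (-3*(-1/2))**2) = -73*(83 + (3/2)**2) = -73*(83 + 9/4) = -73*341/4 = -24893/4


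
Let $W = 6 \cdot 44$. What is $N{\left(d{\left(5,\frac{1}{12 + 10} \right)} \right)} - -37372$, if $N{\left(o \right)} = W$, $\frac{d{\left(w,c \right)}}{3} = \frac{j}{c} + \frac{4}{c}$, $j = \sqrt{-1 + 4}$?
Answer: $37636$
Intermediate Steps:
$j = \sqrt{3} \approx 1.732$
$d{\left(w,c \right)} = \frac{12}{c} + \frac{3 \sqrt{3}}{c}$ ($d{\left(w,c \right)} = 3 \left(\frac{\sqrt{3}}{c} + \frac{4}{c}\right) = 3 \left(\frac{4}{c} + \frac{\sqrt{3}}{c}\right) = \frac{12}{c} + \frac{3 \sqrt{3}}{c}$)
$W = 264$
$N{\left(o \right)} = 264$
$N{\left(d{\left(5,\frac{1}{12 + 10} \right)} \right)} - -37372 = 264 - -37372 = 264 + 37372 = 37636$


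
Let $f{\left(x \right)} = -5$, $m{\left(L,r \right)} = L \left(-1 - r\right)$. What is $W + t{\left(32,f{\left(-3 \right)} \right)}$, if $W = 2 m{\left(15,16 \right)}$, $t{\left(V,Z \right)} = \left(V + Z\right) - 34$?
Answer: $-517$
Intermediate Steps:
$t{\left(V,Z \right)} = -34 + V + Z$
$W = -510$ ($W = 2 \left(\left(-1\right) 15 \left(1 + 16\right)\right) = 2 \left(\left(-1\right) 15 \cdot 17\right) = 2 \left(-255\right) = -510$)
$W + t{\left(32,f{\left(-3 \right)} \right)} = -510 - 7 = -517$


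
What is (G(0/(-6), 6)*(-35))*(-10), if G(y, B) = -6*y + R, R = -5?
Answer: -1750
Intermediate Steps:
G(y, B) = -5 - 6*y (G(y, B) = -6*y - 5 = -5 - 6*y)
(G(0/(-6), 6)*(-35))*(-10) = ((-5 - 0/(-6))*(-35))*(-10) = ((-5 - 0*(-1)/6)*(-35))*(-10) = ((-5 - 6*0)*(-35))*(-10) = ((-5 + 0)*(-35))*(-10) = -5*(-35)*(-10) = 175*(-10) = -1750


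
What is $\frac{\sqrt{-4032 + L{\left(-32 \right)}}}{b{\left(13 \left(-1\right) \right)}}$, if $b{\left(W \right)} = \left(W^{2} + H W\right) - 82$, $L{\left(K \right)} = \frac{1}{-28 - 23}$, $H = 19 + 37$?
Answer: $- \frac{i \sqrt{10487283}}{32691} \approx - 0.099061 i$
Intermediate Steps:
$H = 56$
$L{\left(K \right)} = - \frac{1}{51}$ ($L{\left(K \right)} = \frac{1}{-51} = - \frac{1}{51}$)
$b{\left(W \right)} = -82 + W^{2} + 56 W$ ($b{\left(W \right)} = \left(W^{2} + 56 W\right) - 82 = -82 + W^{2} + 56 W$)
$\frac{\sqrt{-4032 + L{\left(-32 \right)}}}{b{\left(13 \left(-1\right) \right)}} = \frac{\sqrt{-4032 - \frac{1}{51}}}{-82 + \left(13 \left(-1\right)\right)^{2} + 56 \cdot 13 \left(-1\right)} = \frac{\sqrt{- \frac{205633}{51}}}{-82 + \left(-13\right)^{2} + 56 \left(-13\right)} = \frac{\frac{1}{51} i \sqrt{10487283}}{-82 + 169 - 728} = \frac{\frac{1}{51} i \sqrt{10487283}}{-641} = \frac{i \sqrt{10487283}}{51} \left(- \frac{1}{641}\right) = - \frac{i \sqrt{10487283}}{32691}$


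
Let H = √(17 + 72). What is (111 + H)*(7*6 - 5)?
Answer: 4107 + 37*√89 ≈ 4456.1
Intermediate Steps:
H = √89 ≈ 9.4340
(111 + H)*(7*6 - 5) = (111 + √89)*(7*6 - 5) = (111 + √89)*(42 - 5) = (111 + √89)*37 = 4107 + 37*√89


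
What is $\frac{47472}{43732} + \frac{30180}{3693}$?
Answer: $\frac{124595488}{13458523} \approx 9.2577$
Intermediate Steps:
$\frac{47472}{43732} + \frac{30180}{3693} = 47472 \cdot \frac{1}{43732} + 30180 \cdot \frac{1}{3693} = \frac{11868}{10933} + \frac{10060}{1231} = \frac{124595488}{13458523}$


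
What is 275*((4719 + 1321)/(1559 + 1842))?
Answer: 1661000/3401 ≈ 488.39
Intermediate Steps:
275*((4719 + 1321)/(1559 + 1842)) = 275*(6040/3401) = 1661000/3401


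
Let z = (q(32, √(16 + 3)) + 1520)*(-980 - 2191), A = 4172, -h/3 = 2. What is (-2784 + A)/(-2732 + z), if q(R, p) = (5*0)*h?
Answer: -347/1205663 ≈ -0.00028781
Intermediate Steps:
h = -6 (h = -3*2 = -6)
q(R, p) = 0 (q(R, p) = (5*0)*(-6) = 0*(-6) = 0)
z = -4819920 (z = (0 + 1520)*(-980 - 2191) = 1520*(-3171) = -4819920)
(-2784 + A)/(-2732 + z) = (-2784 + 4172)/(-2732 - 4819920) = 1388/(-4822652) = 1388*(-1/4822652) = -347/1205663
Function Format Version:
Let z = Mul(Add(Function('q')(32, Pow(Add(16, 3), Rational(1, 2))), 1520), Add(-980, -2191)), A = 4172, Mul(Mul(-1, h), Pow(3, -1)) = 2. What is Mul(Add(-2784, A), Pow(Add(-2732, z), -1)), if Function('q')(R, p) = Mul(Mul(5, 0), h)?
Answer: Rational(-347, 1205663) ≈ -0.00028781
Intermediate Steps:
h = -6 (h = Mul(-3, 2) = -6)
Function('q')(R, p) = 0 (Function('q')(R, p) = Mul(Mul(5, 0), -6) = Mul(0, -6) = 0)
z = -4819920 (z = Mul(Add(0, 1520), Add(-980, -2191)) = Mul(1520, -3171) = -4819920)
Mul(Add(-2784, A), Pow(Add(-2732, z), -1)) = Mul(Add(-2784, 4172), Pow(Add(-2732, -4819920), -1)) = Mul(1388, Pow(-4822652, -1)) = Mul(1388, Rational(-1, 4822652)) = Rational(-347, 1205663)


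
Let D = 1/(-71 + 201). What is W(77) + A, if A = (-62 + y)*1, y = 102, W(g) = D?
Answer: 5201/130 ≈ 40.008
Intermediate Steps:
D = 1/130 ≈ 0.0076923
W(g) = 1/130
A = 40 (A = (-62 + 102)*1 = 40*1 = 40)
W(77) + A = 1/130 + 40 = 5201/130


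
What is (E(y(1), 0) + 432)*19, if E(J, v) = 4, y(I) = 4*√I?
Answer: 8284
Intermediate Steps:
(E(y(1), 0) + 432)*19 = (4 + 432)*19 = 436*19 = 8284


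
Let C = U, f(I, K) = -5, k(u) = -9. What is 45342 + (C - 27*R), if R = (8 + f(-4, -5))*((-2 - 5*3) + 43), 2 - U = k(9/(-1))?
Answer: 43247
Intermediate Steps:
U = 11 (U = 2 - 1*(-9) = 2 + 9 = 11)
C = 11
R = 78 (R = (8 - 5)*((-2 - 5*3) + 43) = 3*((-2 - 15) + 43) = 3*(-17 + 43) = 3*26 = 78)
45342 + (C - 27*R) = 45342 + (11 - 27*78) = 45342 + (11 - 2106) = 45342 - 2095 = 43247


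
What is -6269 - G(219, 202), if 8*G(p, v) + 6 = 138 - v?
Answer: -25041/4 ≈ -6260.3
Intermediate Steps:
G(p, v) = 33/2 - v/8 (G(p, v) = -¾ + (138 - v)/8 = -¾ + (69/4 - v/8) = 33/2 - v/8)
-6269 - G(219, 202) = -6269 - (33/2 - ⅛*202) = -6269 - (33/2 - 101/4) = -6269 - 1*(-35/4) = -6269 + 35/4 = -25041/4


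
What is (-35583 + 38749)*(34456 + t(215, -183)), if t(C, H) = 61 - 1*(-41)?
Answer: 109410628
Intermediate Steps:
t(C, H) = 102 (t(C, H) = 61 + 41 = 102)
(-35583 + 38749)*(34456 + t(215, -183)) = (-35583 + 38749)*(34456 + 102) = 3166*34558 = 109410628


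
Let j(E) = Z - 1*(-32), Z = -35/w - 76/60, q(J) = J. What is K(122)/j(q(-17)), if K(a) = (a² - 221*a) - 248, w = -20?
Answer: -739560/1949 ≈ -379.46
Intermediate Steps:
K(a) = -248 + a² - 221*a
Z = 29/60 (Z = -35/(-20) - 76/60 = -35*(-1/20) - 76*1/60 = 7/4 - 19/15 = 29/60 ≈ 0.48333)
j(E) = 1949/60 (j(E) = 29/60 - 1*(-32) = 29/60 + 32 = 1949/60)
K(122)/j(q(-17)) = (-248 + 122² - 221*122)/(1949/60) = (-248 + 14884 - 26962)*(60/1949) = -12326*60/1949 = -739560/1949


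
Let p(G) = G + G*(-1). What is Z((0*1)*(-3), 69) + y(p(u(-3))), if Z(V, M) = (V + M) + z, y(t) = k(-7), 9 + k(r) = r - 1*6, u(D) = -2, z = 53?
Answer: 100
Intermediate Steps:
p(G) = 0 (p(G) = G - G = 0)
k(r) = -15 + r (k(r) = -9 + (r - 1*6) = -9 + (r - 6) = -9 + (-6 + r) = -15 + r)
y(t) = -22 (y(t) = -15 - 7 = -22)
Z(V, M) = 53 + M + V (Z(V, M) = (V + M) + 53 = (M + V) + 53 = 53 + M + V)
Z((0*1)*(-3), 69) + y(p(u(-3))) = (53 + 69 + (0*1)*(-3)) - 22 = (53 + 69 + 0*(-3)) - 22 = (53 + 69 + 0) - 22 = 122 - 22 = 100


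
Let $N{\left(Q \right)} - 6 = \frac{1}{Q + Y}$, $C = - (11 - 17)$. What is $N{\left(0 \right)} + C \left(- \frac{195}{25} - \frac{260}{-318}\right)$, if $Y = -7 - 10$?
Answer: $- \frac{161969}{4505} \approx -35.953$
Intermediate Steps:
$Y = -17$ ($Y = -7 - 10 = -17$)
$C = 6$ ($C = \left(-1\right) \left(-6\right) = 6$)
$N{\left(Q \right)} = 6 + \frac{1}{-17 + Q}$ ($N{\left(Q \right)} = 6 + \frac{1}{Q - 17} = 6 + \frac{1}{-17 + Q}$)
$N{\left(0 \right)} + C \left(- \frac{195}{25} - \frac{260}{-318}\right) = \frac{-101 + 6 \cdot 0}{-17 + 0} + 6 \left(- \frac{195}{25} - \frac{260}{-318}\right) = \frac{-101 + 0}{-17} + 6 \left(\left(-195\right) \frac{1}{25} - - \frac{130}{159}\right) = \left(- \frac{1}{17}\right) \left(-101\right) + 6 \left(- \frac{39}{5} + \frac{130}{159}\right) = \frac{101}{17} + 6 \left(- \frac{5551}{795}\right) = \frac{101}{17} - \frac{11102}{265} = - \frac{161969}{4505}$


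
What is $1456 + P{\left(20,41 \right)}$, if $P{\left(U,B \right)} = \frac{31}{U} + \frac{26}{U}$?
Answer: $\frac{29177}{20} \approx 1458.8$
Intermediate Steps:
$P{\left(U,B \right)} = \frac{57}{U}$
$1456 + P{\left(20,41 \right)} = 1456 + \frac{57}{20} = \frac{29177}{20}$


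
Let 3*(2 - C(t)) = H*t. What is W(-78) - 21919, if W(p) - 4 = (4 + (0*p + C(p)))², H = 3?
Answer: -14859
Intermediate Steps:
C(t) = 2 - t
W(p) = 4 + (6 - p)² (W(p) = 4 + (4 + (0*p + (2 - p)))² = 4 + (4 + (0 + (2 - p)))² = 4 + (4 + (2 - p))² = 4 + (6 - p)²)
W(-78) - 21919 = (4 + (-6 - 78)²) - 21919 = (4 + (-84)²) - 21919 = (4 + 7056) - 21919 = 7060 - 21919 = -14859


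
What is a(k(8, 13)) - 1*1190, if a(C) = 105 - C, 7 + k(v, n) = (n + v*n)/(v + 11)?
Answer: -20599/19 ≈ -1084.2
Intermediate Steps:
k(v, n) = -7 + (n + n*v)/(11 + v) (k(v, n) = -7 + (n + v*n)/(v + 11) = -7 + (n + n*v)/(11 + v))
a(k(8, 13)) - 1*1190 = (105 - (-77 + 13 - 7*8 + 13*8)/(11 + 8)) - 1*1190 = (105 - (-77 + 13 - 56 + 104)/19) - 1190 = (105 - (-16)/19) - 1190 = (105 - 1*(-16/19)) - 1190 = (105 + 16/19) - 1190 = 2011/19 - 1190 = -20599/19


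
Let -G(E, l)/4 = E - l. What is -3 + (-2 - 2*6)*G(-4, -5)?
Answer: 53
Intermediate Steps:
G(E, l) = -4*E + 4*l (G(E, l) = -4*(E - l) = -4*E + 4*l)
-3 + (-2 - 2*6)*G(-4, -5) = -3 + (-2 - 2*6)*(-4*(-4) + 4*(-5)) = -3 + (-2 - 12)*(16 - 20) = -3 - 14*(-4) = -3 + 56 = 53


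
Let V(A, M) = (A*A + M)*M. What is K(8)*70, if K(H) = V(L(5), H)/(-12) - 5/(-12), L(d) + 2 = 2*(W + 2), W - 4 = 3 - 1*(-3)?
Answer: -137585/6 ≈ -22931.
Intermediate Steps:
W = 10 (W = 4 + (3 - 1*(-3)) = 4 + (3 + 3) = 4 + 6 = 10)
L(d) = 22 (L(d) = -2 + 2*(10 + 2) = -2 + 2*12 = -2 + 24 = 22)
V(A, M) = M*(M + A**2) (V(A, M) = (A**2 + M)*M = (M + A**2)*M = M*(M + A**2))
K(H) = 5/12 - H*(484 + H)/12 (K(H) = (H*(H + 22**2))/(-12) - 5/(-12) = (H*(H + 484))*(-1/12) - 5*(-1/12) = (H*(484 + H))*(-1/12) + 5/12 = -H*(484 + H)/12 + 5/12 = 5/12 - H*(484 + H)/12)
K(8)*70 = (5/12 - 1/12*8*(484 + 8))*70 = (5/12 - 1/12*8*492)*70 = (5/12 - 328)*70 = -3931/12*70 = -137585/6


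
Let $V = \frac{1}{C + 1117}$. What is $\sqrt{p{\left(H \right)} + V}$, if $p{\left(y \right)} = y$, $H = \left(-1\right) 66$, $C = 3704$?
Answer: $\frac{i \sqrt{1533969885}}{4821} \approx 8.124 i$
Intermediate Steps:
$H = -66$
$V = \frac{1}{4821}$ ($V = \frac{1}{3704 + 1117} = \frac{1}{4821} \approx 0.00020743$)
$\sqrt{p{\left(H \right)} + V} = \sqrt{-66 + \frac{1}{4821}} = \sqrt{- \frac{318185}{4821}} = \frac{i \sqrt{1533969885}}{4821}$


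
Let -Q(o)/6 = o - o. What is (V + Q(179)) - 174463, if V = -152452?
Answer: -326915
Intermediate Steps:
Q(o) = 0 (Q(o) = -6*(o - o) = -6*0 = 0)
(V + Q(179)) - 174463 = (-152452 + 0) - 174463 = -152452 - 174463 = -326915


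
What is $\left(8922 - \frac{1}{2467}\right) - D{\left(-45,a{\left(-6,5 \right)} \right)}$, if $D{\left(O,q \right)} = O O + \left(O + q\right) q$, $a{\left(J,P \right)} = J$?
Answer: $\frac{16259996}{2467} \approx 6591.0$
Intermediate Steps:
$D{\left(O,q \right)} = O^{2} + q \left(O + q\right)$
$\left(8922 - \frac{1}{2467}\right) - D{\left(-45,a{\left(-6,5 \right)} \right)} = \left(8922 - \frac{1}{2467}\right) - \left(\left(-45\right)^{2} + \left(-6\right)^{2} - -270\right) = \left(8922 - \frac{1}{2467}\right) - \left(2025 + 36 + 270\right) = \left(8922 - \frac{1}{2467}\right) - 2331 = \frac{22010573}{2467} - 2331 = \frac{16259996}{2467}$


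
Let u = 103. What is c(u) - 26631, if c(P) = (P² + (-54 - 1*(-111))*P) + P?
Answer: -10048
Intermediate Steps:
c(P) = P² + 58*P (c(P) = (P² + (-54 + 111)*P) + P = (P² + 57*P) + P = P² + 58*P)
c(u) - 26631 = 103*(58 + 103) - 26631 = 103*161 - 26631 = 16583 - 26631 = -10048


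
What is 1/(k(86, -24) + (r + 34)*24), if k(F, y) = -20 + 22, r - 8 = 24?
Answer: 1/1586 ≈ 0.00063052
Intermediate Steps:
r = 32 (r = 8 + 24 = 32)
k(F, y) = 2
1/(k(86, -24) + (r + 34)*24) = 1/(2 + (32 + 34)*24) = 1/(2 + 66*24) = 1/(2 + 1584) = 1/1586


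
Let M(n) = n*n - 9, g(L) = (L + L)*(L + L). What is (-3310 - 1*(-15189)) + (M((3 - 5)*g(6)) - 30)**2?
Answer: 6873250904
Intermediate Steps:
g(L) = 4*L**2 (g(L) = (2*L)*(2*L) = 4*L**2)
M(n) = -9 + n**2 (M(n) = n**2 - 9 = -9 + n**2)
(-3310 - 1*(-15189)) + (M((3 - 5)*g(6)) - 30)**2 = (-3310 - 1*(-15189)) + ((-9 + ((3 - 5)*(4*6**2))**2) - 30)**2 = (-3310 + 15189) + ((-9 + (-8*36)**2) - 30)**2 = 11879 + ((-9 + (-2*144)**2) - 30)**2 = 11879 + ((-9 + (-288)**2) - 30)**2 = 11879 + ((-9 + 82944) - 30)**2 = 11879 + (82935 - 30)**2 = 11879 + 82905**2 = 11879 + 6873239025 = 6873250904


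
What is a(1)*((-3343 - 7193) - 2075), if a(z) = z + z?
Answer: -25222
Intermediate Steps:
a(z) = 2*z
a(1)*((-3343 - 7193) - 2075) = (2*1)*((-3343 - 7193) - 2075) = 2*(-10536 - 2075) = 2*(-12611) = -25222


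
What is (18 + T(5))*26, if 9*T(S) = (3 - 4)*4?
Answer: 4108/9 ≈ 456.44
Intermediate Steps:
T(S) = -4/9 (T(S) = ((3 - 4)*4)/9 = (-1*4)/9 = (⅑)*(-4) = -4/9)
(18 + T(5))*26 = (18 - 4/9)*26 = (158/9)*26 = 4108/9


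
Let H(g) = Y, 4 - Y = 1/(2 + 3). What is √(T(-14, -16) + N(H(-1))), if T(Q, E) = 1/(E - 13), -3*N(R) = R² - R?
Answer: I*√677643/435 ≈ 1.8924*I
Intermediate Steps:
Y = 19/5 (Y = 4 - 1/(2 + 3) = 4 - 1/5 = 4 - 1*⅕ = 4 - ⅕ = 19/5 ≈ 3.8000)
H(g) = 19/5
N(R) = -R²/3 + R/3 (N(R) = -(R² - R)/3 = -R²/3 + R/3)
T(Q, E) = 1/(-13 + E)
√(T(-14, -16) + N(H(-1))) = √(1/(-13 - 16) + (⅓)*(19/5)*(1 - 1*19/5)) = √(1/(-29) + (⅓)*(19/5)*(1 - 19/5)) = √(-1/29 + (⅓)*(19/5)*(-14/5)) = √(-1/29 - 266/75) = √(-7789/2175) = I*√677643/435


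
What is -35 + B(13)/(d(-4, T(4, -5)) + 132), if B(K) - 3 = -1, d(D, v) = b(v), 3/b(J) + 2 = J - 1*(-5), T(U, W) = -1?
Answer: -9341/267 ≈ -34.985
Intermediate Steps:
b(J) = 3/(3 + J) (b(J) = 3/(-2 + (J - 1*(-5))) = 3/(-2 + (J + 5)) = 3/(-2 + (5 + J)) = 3/(3 + J))
d(D, v) = 3/(3 + v)
B(K) = 2 (B(K) = 3 - 1 = 2)
-35 + B(13)/(d(-4, T(4, -5)) + 132) = -35 + 2/(3/(3 - 1) + 132) = -35 + 2/(3/2 + 132) = -35 + 2/(267/2) = -35 + 2*(2/267) = -35 + 4/267 = -9341/267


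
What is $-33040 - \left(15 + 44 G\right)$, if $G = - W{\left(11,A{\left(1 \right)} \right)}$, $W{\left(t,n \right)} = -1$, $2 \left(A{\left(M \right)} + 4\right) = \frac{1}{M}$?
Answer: $-33099$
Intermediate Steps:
$A{\left(M \right)} = -4 + \frac{1}{2 M}$
$G = 1$ ($G = \left(-1\right) \left(-1\right) = 1$)
$-33040 - \left(15 + 44 G\right) = -33040 - 59 = -33099$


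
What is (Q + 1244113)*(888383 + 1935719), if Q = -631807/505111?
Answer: 1774706730256497072/505111 ≈ 3.5135e+12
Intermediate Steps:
Q = -631807/505111 (Q = -631807*1/505111 = -631807/505111 ≈ -1.2508)
(Q + 1244113)*(888383 + 1935719) = (-631807/505111 + 1244113)*(888383 + 1935719) = (628414529736/505111)*2824102 = 1774706730256497072/505111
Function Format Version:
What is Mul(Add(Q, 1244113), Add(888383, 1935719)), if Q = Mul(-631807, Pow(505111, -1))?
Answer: Rational(1774706730256497072, 505111) ≈ 3.5135e+12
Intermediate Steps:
Q = Rational(-631807, 505111) (Q = Mul(-631807, Rational(1, 505111)) = Rational(-631807, 505111) ≈ -1.2508)
Mul(Add(Q, 1244113), Add(888383, 1935719)) = Mul(Add(Rational(-631807, 505111), 1244113), Add(888383, 1935719)) = Mul(Rational(628414529736, 505111), 2824102) = Rational(1774706730256497072, 505111)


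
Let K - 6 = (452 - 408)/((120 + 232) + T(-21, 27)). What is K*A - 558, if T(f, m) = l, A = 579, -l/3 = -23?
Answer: 1253112/421 ≈ 2976.5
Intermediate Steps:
l = 69 (l = -3*(-23) = 69)
T(f, m) = 69
K = 2570/421 (K = 6 + (452 - 408)/((120 + 232) + 69) = 6 + 44/(352 + 69) = 6 + 44/421 = 2570/421 ≈ 6.1045)
K*A - 558 = (2570/421)*579 - 558 = 1488030/421 - 558 = 1253112/421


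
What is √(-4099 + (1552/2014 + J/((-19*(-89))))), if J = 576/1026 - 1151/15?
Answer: I*√7406661721952910/1344345 ≈ 64.018*I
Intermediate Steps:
J = -21709/285 (J = 576*(1/1026) - 1151*1/15 = 32/57 - 1151/15 = -21709/285 ≈ -76.172)
√(-4099 + (1552/2014 + J/((-19*(-89))))) = √(-4099 + (1552/2014 - 21709/(285*((-19*(-89)))))) = √(-4099 + (1552*(1/2014) - 21709/285/1691)) = √(-4099 + (776/1007 - 21709/285*1/1691)) = √(-4099 + (776/1007 - 21709/481935)) = √(-4099 + 18532663/25542555) = √(-104680400282/25542555) = I*√7406661721952910/1344345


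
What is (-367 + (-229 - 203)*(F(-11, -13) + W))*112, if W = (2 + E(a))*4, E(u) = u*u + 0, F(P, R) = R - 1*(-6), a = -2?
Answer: -863632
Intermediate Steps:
F(P, R) = 6 + R (F(P, R) = R + 6 = 6 + R)
E(u) = u**2 (E(u) = u**2 + 0 = u**2)
W = 24 (W = (2 + (-2)**2)*4 = (2 + 4)*4 = 6*4 = 24)
(-367 + (-229 - 203)*(F(-11, -13) + W))*112 = (-367 + (-229 - 203)*((6 - 13) + 24))*112 = (-367 - 432*(-7 + 24))*112 = (-367 - 432*17)*112 = (-367 - 7344)*112 = -7711*112 = -863632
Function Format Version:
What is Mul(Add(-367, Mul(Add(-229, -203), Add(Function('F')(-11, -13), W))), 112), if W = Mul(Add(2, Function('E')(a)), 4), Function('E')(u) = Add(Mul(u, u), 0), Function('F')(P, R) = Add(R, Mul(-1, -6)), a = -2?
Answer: -863632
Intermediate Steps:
Function('F')(P, R) = Add(6, R) (Function('F')(P, R) = Add(R, 6) = Add(6, R))
Function('E')(u) = Pow(u, 2) (Function('E')(u) = Add(Pow(u, 2), 0) = Pow(u, 2))
W = 24 (W = Mul(Add(2, Pow(-2, 2)), 4) = Mul(Add(2, 4), 4) = Mul(6, 4) = 24)
Mul(Add(-367, Mul(Add(-229, -203), Add(Function('F')(-11, -13), W))), 112) = Mul(Add(-367, Mul(Add(-229, -203), Add(Add(6, -13), 24))), 112) = Mul(Add(-367, Mul(-432, Add(-7, 24))), 112) = Mul(Add(-367, Mul(-432, 17)), 112) = Mul(Add(-367, -7344), 112) = Mul(-7711, 112) = -863632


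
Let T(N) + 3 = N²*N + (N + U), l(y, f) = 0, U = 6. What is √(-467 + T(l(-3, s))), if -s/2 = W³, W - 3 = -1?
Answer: 4*I*√29 ≈ 21.541*I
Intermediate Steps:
W = 2 (W = 3 - 1 = 2)
s = -16 (s = -2*2³ = -2*8 = -16)
T(N) = 3 + N + N³ (T(N) = -3 + (N²*N + (N + 6)) = -3 + (N³ + (6 + N)) = -3 + (6 + N + N³) = 3 + N + N³)
√(-467 + T(l(-3, s))) = √(-467 + (3 + 0 + 0³)) = √(-467 + (3 + 0 + 0)) = √(-467 + 3) = √(-464) = 4*I*√29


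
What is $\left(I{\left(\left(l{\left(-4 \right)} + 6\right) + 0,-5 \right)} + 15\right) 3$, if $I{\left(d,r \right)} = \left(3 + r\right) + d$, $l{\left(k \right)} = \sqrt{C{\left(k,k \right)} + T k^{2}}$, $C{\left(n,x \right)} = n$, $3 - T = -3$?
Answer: $57 + 6 \sqrt{23} \approx 85.775$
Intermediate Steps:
$T = 6$ ($T = 3 - -3 = 3 + 3 = 6$)
$l{\left(k \right)} = \sqrt{k + 6 k^{2}}$
$I{\left(d,r \right)} = 3 + d + r$
$\left(I{\left(\left(l{\left(-4 \right)} + 6\right) + 0,-5 \right)} + 15\right) 3 = \left(\left(3 + \left(\left(\sqrt{- 4 \left(1 + 6 \left(-4\right)\right)} + 6\right) + 0\right) - 5\right) + 15\right) 3 = \left(\left(3 + \left(\left(\sqrt{- 4 \left(1 - 24\right)} + 6\right) + 0\right) - 5\right) + 15\right) 3 = \left(\left(3 + \left(\left(\sqrt{\left(-4\right) \left(-23\right)} + 6\right) + 0\right) - 5\right) + 15\right) 3 = \left(\left(3 + \left(\left(\sqrt{92} + 6\right) + 0\right) - 5\right) + 15\right) 3 = \left(\left(3 + \left(\left(2 \sqrt{23} + 6\right) + 0\right) - 5\right) + 15\right) 3 = \left(\left(3 + \left(\left(6 + 2 \sqrt{23}\right) + 0\right) - 5\right) + 15\right) 3 = \left(\left(3 + \left(6 + 2 \sqrt{23}\right) - 5\right) + 15\right) 3 = \left(\left(4 + 2 \sqrt{23}\right) + 15\right) 3 = \left(19 + 2 \sqrt{23}\right) 3 = 57 + 6 \sqrt{23}$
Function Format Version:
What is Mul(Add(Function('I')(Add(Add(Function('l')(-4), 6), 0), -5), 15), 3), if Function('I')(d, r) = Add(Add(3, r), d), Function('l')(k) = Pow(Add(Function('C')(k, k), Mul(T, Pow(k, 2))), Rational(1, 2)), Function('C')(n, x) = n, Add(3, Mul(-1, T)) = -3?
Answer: Add(57, Mul(6, Pow(23, Rational(1, 2)))) ≈ 85.775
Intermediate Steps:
T = 6 (T = Add(3, Mul(-1, -3)) = Add(3, 3) = 6)
Function('l')(k) = Pow(Add(k, Mul(6, Pow(k, 2))), Rational(1, 2))
Function('I')(d, r) = Add(3, d, r)
Mul(Add(Function('I')(Add(Add(Function('l')(-4), 6), 0), -5), 15), 3) = Mul(Add(Add(3, Add(Add(Pow(Mul(-4, Add(1, Mul(6, -4))), Rational(1, 2)), 6), 0), -5), 15), 3) = Mul(Add(Add(3, Add(Add(Pow(Mul(-4, Add(1, -24)), Rational(1, 2)), 6), 0), -5), 15), 3) = Mul(Add(Add(3, Add(Add(Pow(Mul(-4, -23), Rational(1, 2)), 6), 0), -5), 15), 3) = Mul(Add(Add(3, Add(Add(Pow(92, Rational(1, 2)), 6), 0), -5), 15), 3) = Mul(Add(Add(3, Add(Add(Mul(2, Pow(23, Rational(1, 2))), 6), 0), -5), 15), 3) = Mul(Add(Add(3, Add(Add(6, Mul(2, Pow(23, Rational(1, 2)))), 0), -5), 15), 3) = Mul(Add(Add(3, Add(6, Mul(2, Pow(23, Rational(1, 2)))), -5), 15), 3) = Mul(Add(Add(4, Mul(2, Pow(23, Rational(1, 2)))), 15), 3) = Mul(Add(19, Mul(2, Pow(23, Rational(1, 2)))), 3) = Add(57, Mul(6, Pow(23, Rational(1, 2))))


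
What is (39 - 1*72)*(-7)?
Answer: 231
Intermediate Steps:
(39 - 1*72)*(-7) = (39 - 72)*(-7) = -33*(-7) = 231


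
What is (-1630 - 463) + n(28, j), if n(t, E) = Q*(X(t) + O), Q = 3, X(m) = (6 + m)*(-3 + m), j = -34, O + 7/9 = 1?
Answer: 1373/3 ≈ 457.67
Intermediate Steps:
O = 2/9 (O = -7/9 + 1 = 2/9 ≈ 0.22222)
X(m) = (-3 + m)*(6 + m)
n(t, E) = -160/3 + 3*t² + 9*t (n(t, E) = 3*((-18 + t² + 3*t) + 2/9) = 3*(-160/9 + t² + 3*t) = -160/3 + 3*t² + 9*t)
(-1630 - 463) + n(28, j) = (-1630 - 463) + (-160/3 + 3*28² + 9*28) = -2093 + (-160/3 + 3*784 + 252) = -2093 + (-160/3 + 2352 + 252) = -2093 + 7652/3 = 1373/3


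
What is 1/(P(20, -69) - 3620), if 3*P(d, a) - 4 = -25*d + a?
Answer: -3/11425 ≈ -0.00026258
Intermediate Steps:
P(d, a) = 4/3 - 25*d/3 + a/3 (P(d, a) = 4/3 + (-25*d + a)/3 = 4/3 + (a - 25*d)/3 = 4/3 + (-25*d/3 + a/3) = 4/3 - 25*d/3 + a/3)
1/(P(20, -69) - 3620) = 1/((4/3 - 25/3*20 + (1/3)*(-69)) - 3620) = 1/((4/3 - 500/3 - 23) - 3620) = 1/(-565/3 - 3620) = 1/(-11425/3) = -3/11425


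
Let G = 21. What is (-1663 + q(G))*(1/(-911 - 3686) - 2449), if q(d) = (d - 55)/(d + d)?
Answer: 393356406760/96537 ≈ 4.0747e+6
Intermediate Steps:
q(d) = (-55 + d)/(2*d) (q(d) = (-55 + d)/((2*d)) = (-55 + d)*(1/(2*d)) = (-55 + d)/(2*d))
(-1663 + q(G))*(1/(-911 - 3686) - 2449) = (-1663 + (½)*(-55 + 21)/21)*(1/(-911 - 3686) - 2449) = (-1663 + (½)*(1/21)*(-34))*(1/(-4597) - 2449) = (-1663 - 17/21)*(-1/4597 - 2449) = -34940/21*(-11258054/4597) = 393356406760/96537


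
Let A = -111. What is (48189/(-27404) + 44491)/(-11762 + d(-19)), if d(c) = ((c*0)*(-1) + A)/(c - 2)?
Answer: -8534282225/2255266988 ≈ -3.7842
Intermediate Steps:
d(c) = -111/(-2 + c) (d(c) = ((c*0)*(-1) - 111)/(c - 2) = (0*(-1) - 111)/(-2 + c) = (0 - 111)/(-2 + c) = -111/(-2 + c))
(48189/(-27404) + 44491)/(-11762 + d(-19)) = (48189/(-27404) + 44491)/(-11762 - 111/(-2 - 19)) = (48189*(-1/27404) + 44491)/(-11762 - 111/(-21)) = (-48189/27404 + 44491)/(-11762 - 111*(-1/21)) = 1219183175/(27404*(-11762 + 37/7)) = 1219183175/(27404*(-82297/7)) = (1219183175/27404)*(-7/82297) = -8534282225/2255266988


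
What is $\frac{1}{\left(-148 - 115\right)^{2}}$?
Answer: $\frac{1}{69169} \approx 1.4457 \cdot 10^{-5}$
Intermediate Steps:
$\frac{1}{\left(-148 - 115\right)^{2}} = \frac{1}{\left(-263\right)^{2}} = \frac{1}{69169}$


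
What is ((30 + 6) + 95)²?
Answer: 17161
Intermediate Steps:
((30 + 6) + 95)² = (36 + 95)² = 131² = 17161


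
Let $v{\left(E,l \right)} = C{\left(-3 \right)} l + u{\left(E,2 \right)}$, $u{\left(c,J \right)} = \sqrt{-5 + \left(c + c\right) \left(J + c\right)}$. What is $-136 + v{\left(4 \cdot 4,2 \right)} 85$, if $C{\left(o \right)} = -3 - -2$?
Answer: $-306 + 85 \sqrt{571} \approx 1725.1$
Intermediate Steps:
$C{\left(o \right)} = -1$ ($C{\left(o \right)} = -3 + 2 = -1$)
$u{\left(c,J \right)} = \sqrt{-5 + 2 c \left(J + c\right)}$
$v{\left(E,l \right)} = \sqrt{-5 + 2 E^{2} + 4 E} - l$ ($v{\left(E,l \right)} = - l + \sqrt{-5 + 2 E^{2} + 2 \cdot 2 E} = - l + \sqrt{-5 + 2 E^{2} + 4 E} = \sqrt{-5 + 2 E^{2} + 4 E} - l$)
$-136 + v{\left(4 \cdot 4,2 \right)} 85 = -136 + \left(\sqrt{-5 + 2 \left(4 \cdot 4\right)^{2} + 4 \cdot 4 \cdot 4} - 2\right) 85 = -136 + \left(\sqrt{-5 + 2 \cdot 16^{2} + 4 \cdot 16} - 2\right) 85 = -136 + \left(\sqrt{-5 + 2 \cdot 256 + 64} - 2\right) 85 = -136 + \left(\sqrt{-5 + 512 + 64} - 2\right) 85 = -136 + \left(\sqrt{571} - 2\right) 85 = -136 + \left(-2 + \sqrt{571}\right) 85 = -136 - \left(170 - 85 \sqrt{571}\right) = -306 + 85 \sqrt{571}$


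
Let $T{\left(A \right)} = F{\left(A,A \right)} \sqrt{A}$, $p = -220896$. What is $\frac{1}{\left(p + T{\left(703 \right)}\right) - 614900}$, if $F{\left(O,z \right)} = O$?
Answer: $- \frac{835796}{698207524689} - \frac{703 \sqrt{703}}{698207524689} \approx -1.2238 \cdot 10^{-6}$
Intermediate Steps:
$T{\left(A \right)} = A^{\frac{3}{2}}$ ($T{\left(A \right)} = A \sqrt{A} = A^{\frac{3}{2}}$)
$\frac{1}{\left(p + T{\left(703 \right)}\right) - 614900} = \frac{1}{\left(-220896 + 703^{\frac{3}{2}}\right) - 614900} = \frac{1}{\left(-220896 + 703 \sqrt{703}\right) - 614900} = \frac{1}{-835796 + 703 \sqrt{703}}$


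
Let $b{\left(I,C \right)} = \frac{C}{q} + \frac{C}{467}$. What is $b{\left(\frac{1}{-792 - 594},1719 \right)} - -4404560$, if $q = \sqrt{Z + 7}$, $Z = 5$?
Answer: $\frac{2056931239}{467} + \frac{573 \sqrt{3}}{2} \approx 4.4051 \cdot 10^{6}$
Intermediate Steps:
$q = 2 \sqrt{3}$ ($q = \sqrt{5 + 7} = \sqrt{12} = 2 \sqrt{3} \approx 3.4641$)
$b{\left(I,C \right)} = \frac{C}{467} + \frac{C \sqrt{3}}{6}$ ($b{\left(I,C \right)} = \frac{C}{2 \sqrt{3}} + \frac{C}{467} = C \frac{\sqrt{3}}{6} + C \frac{1}{467} = \frac{C \sqrt{3}}{6} + \frac{C}{467} = \frac{C}{467} + \frac{C \sqrt{3}}{6}$)
$b{\left(\frac{1}{-792 - 594},1719 \right)} - -4404560 = \frac{1}{2802} \cdot 1719 \left(6 + 467 \sqrt{3}\right) - -4404560 = \left(\frac{1719}{467} + \frac{573 \sqrt{3}}{2}\right) + 4404560 = \frac{2056931239}{467} + \frac{573 \sqrt{3}}{2}$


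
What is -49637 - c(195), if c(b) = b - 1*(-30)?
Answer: -49862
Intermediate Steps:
c(b) = 30 + b (c(b) = b + 30 = 30 + b)
-49637 - c(195) = -49637 - (30 + 195) = -49637 - 1*225 = -49637 - 225 = -49862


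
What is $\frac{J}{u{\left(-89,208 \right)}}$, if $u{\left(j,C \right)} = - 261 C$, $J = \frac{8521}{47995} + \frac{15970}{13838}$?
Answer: $- \frac{24566493}{1001545453480} \approx -2.4529 \cdot 10^{-5}$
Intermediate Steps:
$J = \frac{442196874}{332077405}$ ($J = 8521 \cdot \frac{1}{47995} + 15970 \cdot \frac{1}{13838} = \frac{8521}{47995} + \frac{7985}{6919} = \frac{442196874}{332077405} \approx 1.3316$)
$\frac{J}{u{\left(-89,208 \right)}} = \frac{442196874}{332077405 \left(\left(-261\right) 208\right)} = \frac{442196874}{332077405 \left(-54288\right)} = \frac{442196874}{332077405} \left(- \frac{1}{54288}\right) = - \frac{24566493}{1001545453480}$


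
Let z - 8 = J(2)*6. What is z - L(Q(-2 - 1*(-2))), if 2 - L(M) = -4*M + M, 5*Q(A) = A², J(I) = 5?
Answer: 36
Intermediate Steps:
Q(A) = A²/5
L(M) = 2 + 3*M (L(M) = 2 - (-4*M + M) = 2 - (-3)*M = 2 + 3*M)
z = 38 (z = 8 + 5*6 = 8 + 30 = 38)
z - L(Q(-2 - 1*(-2))) = 38 - (2 + 3*((-2 - 1*(-2))²/5)) = 38 - (2 + 3*((-2 + 2)²/5)) = 38 - (2 + 3*((⅕)*0²)) = 38 - (2 + 3*((⅕)*0)) = 38 - (2 + 3*0) = 38 - (2 + 0) = 38 - 1*2 = 38 - 2 = 36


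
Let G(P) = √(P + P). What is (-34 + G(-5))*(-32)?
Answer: 1088 - 32*I*√10 ≈ 1088.0 - 101.19*I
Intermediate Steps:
G(P) = √2*√P (G(P) = √(2*P) = √2*√P)
(-34 + G(-5))*(-32) = (-34 + √2*√(-5))*(-32) = (-34 + √2*(I*√5))*(-32) = (-34 + I*√10)*(-32) = 1088 - 32*I*√10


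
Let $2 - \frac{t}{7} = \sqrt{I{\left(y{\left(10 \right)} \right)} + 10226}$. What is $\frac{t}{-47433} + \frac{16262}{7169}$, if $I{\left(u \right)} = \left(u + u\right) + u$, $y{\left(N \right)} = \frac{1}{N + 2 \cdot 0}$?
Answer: $\frac{771255080}{340047177} + \frac{49 \sqrt{20870}}{474330} \approx 2.283$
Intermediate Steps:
$y{\left(N \right)} = \frac{1}{N}$ ($y{\left(N \right)} = \frac{1}{N + 0} = \frac{1}{N}$)
$I{\left(u \right)} = 3 u$ ($I{\left(u \right)} = 2 u + u = 3 u$)
$t = 14 - \frac{49 \sqrt{20870}}{10}$ ($t = 14 - 7 \sqrt{\frac{3}{10} + 10226} = 14 - 7 \sqrt{\frac{102263}{10}} = 14 - 7 \frac{7 \sqrt{20870}}{10} = 14 - \frac{49 \sqrt{20870}}{10} \approx -693.88$)
$\frac{t}{-47433} + \frac{16262}{7169} = \frac{14 - \frac{49 \sqrt{20870}}{10}}{-47433} + \frac{16262}{7169} = \left(14 - \frac{49 \sqrt{20870}}{10}\right) \left(- \frac{1}{47433}\right) + 16262 \cdot \frac{1}{7169} = \left(- \frac{14}{47433} + \frac{49 \sqrt{20870}}{474330}\right) + \frac{16262}{7169} = \frac{771255080}{340047177} + \frac{49 \sqrt{20870}}{474330}$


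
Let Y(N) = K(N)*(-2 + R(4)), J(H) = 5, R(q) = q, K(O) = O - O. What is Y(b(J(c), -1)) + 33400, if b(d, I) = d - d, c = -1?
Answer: 33400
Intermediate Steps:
K(O) = 0
b(d, I) = 0
Y(N) = 0 (Y(N) = 0*(-2 + 4) = 0*2 = 0)
Y(b(J(c), -1)) + 33400 = 0 + 33400 = 33400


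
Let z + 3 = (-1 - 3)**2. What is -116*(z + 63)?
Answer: -8816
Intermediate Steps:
z = 13 (z = -3 + (-1 - 3)**2 = -3 + (-4)**2 = -3 + 16 = 13)
-116*(z + 63) = -116*(13 + 63) = -116*76 = -8816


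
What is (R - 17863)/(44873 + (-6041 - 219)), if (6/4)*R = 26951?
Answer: 313/115839 ≈ 0.0027020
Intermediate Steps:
R = 53902/3 (R = (2/3)*26951 = 53902/3 ≈ 17967.)
(R - 17863)/(44873 + (-6041 - 219)) = (53902/3 - 17863)/(44873 + (-6041 - 219)) = 313/(3*(44873 - 6260)) = (313/3)/38613 = (313/3)*(1/38613) = 313/115839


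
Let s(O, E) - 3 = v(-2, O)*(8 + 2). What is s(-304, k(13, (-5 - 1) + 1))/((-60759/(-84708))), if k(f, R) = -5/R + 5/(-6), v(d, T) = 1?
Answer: 122356/6751 ≈ 18.124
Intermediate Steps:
k(f, R) = -⅚ - 5/R (k(f, R) = -5/R + 5*(-⅙) = -5/R - ⅚ = -⅚ - 5/R)
s(O, E) = 13 (s(O, E) = 3 + 1*(8 + 2) = 3 + 1*10 = 3 + 10 = 13)
s(-304, k(13, (-5 - 1) + 1))/((-60759/(-84708))) = 13/((-60759/(-84708))) = 13/((-60759*(-1/84708))) = 13/(6751/9412) = 13*(9412/6751) = 122356/6751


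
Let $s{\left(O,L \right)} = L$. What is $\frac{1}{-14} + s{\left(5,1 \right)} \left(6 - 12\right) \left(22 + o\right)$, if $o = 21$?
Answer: $- \frac{3613}{14} \approx -258.07$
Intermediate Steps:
$\frac{1}{-14} + s{\left(5,1 \right)} \left(6 - 12\right) \left(22 + o\right) = \frac{1}{-14} + 1 \left(6 - 12\right) \left(22 + 21\right) = - \frac{1}{14} + 1 \left(\left(-6\right) 43\right) = - \frac{1}{14} + 1 \left(-258\right) = - \frac{1}{14} - 258 = - \frac{3613}{14}$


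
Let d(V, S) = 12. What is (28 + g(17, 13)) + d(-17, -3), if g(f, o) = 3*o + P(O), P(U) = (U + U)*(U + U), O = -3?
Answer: 115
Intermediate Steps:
P(U) = 4*U² (P(U) = (2*U)*(2*U) = 4*U²)
g(f, o) = 36 + 3*o (g(f, o) = 3*o + 4*(-3)² = 3*o + 4*9 = 3*o + 36 = 36 + 3*o)
(28 + g(17, 13)) + d(-17, -3) = (28 + (36 + 3*13)) + 12 = (28 + (36 + 39)) + 12 = (28 + 75) + 12 = 103 + 12 = 115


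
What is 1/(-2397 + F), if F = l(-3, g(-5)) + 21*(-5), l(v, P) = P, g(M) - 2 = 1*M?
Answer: -1/2505 ≈ -0.00039920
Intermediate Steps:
g(M) = 2 + M (g(M) = 2 + 1*M = 2 + M)
F = -108 (F = (2 - 5) + 21*(-5) = -3 - 105 = -108)
1/(-2397 + F) = 1/(-2397 - 108) = 1/(-2505) = -1/2505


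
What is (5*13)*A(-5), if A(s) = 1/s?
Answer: -13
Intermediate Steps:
A(s) = 1/s
(5*13)*A(-5) = (5*13)/(-5) = 65*(-1/5) = -13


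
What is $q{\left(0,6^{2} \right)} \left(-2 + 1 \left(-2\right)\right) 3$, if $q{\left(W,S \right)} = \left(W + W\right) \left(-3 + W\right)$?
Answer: $0$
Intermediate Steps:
$q{\left(W,S \right)} = 2 W \left(-3 + W\right)$
$q{\left(0,6^{2} \right)} \left(-2 + 1 \left(-2\right)\right) 3 = 2 \cdot 0 \left(-3 + 0\right) \left(-2 + 1 \left(-2\right)\right) 3 = 2 \cdot 0 \left(-3\right) \left(-2 - 2\right) 3 = 0 \left(-4\right) 3 = 0 \cdot 3 = 0$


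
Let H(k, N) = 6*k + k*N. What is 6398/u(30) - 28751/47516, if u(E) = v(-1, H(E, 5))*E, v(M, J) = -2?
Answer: -76433107/712740 ≈ -107.24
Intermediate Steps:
H(k, N) = 6*k + N*k
u(E) = -2*E
6398/u(30) - 28751/47516 = 6398/((-2*30)) - 28751/47516 = 6398/(-60) - 28751*1/47516 = 6398*(-1/60) - 28751/47516 = -3199/30 - 28751/47516 = -76433107/712740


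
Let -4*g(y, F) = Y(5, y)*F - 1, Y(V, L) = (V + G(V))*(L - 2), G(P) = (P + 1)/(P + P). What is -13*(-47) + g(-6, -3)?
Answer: 11553/20 ≈ 577.65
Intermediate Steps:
G(P) = (1 + P)/(2*P) (G(P) = (1 + P)/((2*P)) = (1 + P)*(1/(2*P)) = (1 + P)/(2*P))
Y(V, L) = (-2 + L)*(V + (1 + V)/(2*V)) (Y(V, L) = (V + (1 + V)/(2*V))*(L - 2) = (V + (1 + V)/(2*V))*(-2 + L) = (-2 + L)*(V + (1 + V)/(2*V)))
g(y, F) = ¼ - F*(-56/5 + 28*y/5)/4 (g(y, F) = -((-1 + y/2 - 1/5 - 2*5 + y*5 + (½)*y/5)*F - 1)/4 = -((-1 + y/2 - 1*⅕ - 10 + 5*y + (½)*y*(⅕))*F - 1)/4 = -((-1 + y/2 - ⅕ - 10 + 5*y + y/10)*F - 1)/4 = -((-56/5 + 28*y/5)*F - 1)/4 = -(F*(-56/5 + 28*y/5) - 1)/4 = -(-1 + F*(-56/5 + 28*y/5))/4 = ¼ - F*(-56/5 + 28*y/5)/4)
-13*(-47) + g(-6, -3) = -13*(-47) + (¼ - 7/5*(-3)*(-2 - 6)) = 611 + (¼ - 7/5*(-3)*(-8)) = 611 + (¼ - 168/5) = 611 - 667/20 = 11553/20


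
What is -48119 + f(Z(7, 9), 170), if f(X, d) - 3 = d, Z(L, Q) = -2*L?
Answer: -47946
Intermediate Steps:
f(X, d) = 3 + d
-48119 + f(Z(7, 9), 170) = -48119 + (3 + 170) = -48119 + 173 = -47946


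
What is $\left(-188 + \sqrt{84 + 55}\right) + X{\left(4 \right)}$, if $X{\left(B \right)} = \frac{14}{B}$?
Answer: $- \frac{369}{2} + \sqrt{139} \approx -172.71$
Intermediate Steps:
$\left(-188 + \sqrt{84 + 55}\right) + X{\left(4 \right)} = \left(-188 + \sqrt{84 + 55}\right) + \frac{14}{4} = \left(-188 + \sqrt{139}\right) + 14 \cdot \frac{1}{4} = \left(-188 + \sqrt{139}\right) + \frac{7}{2} = - \frac{369}{2} + \sqrt{139}$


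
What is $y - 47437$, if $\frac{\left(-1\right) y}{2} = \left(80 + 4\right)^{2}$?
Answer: $-61549$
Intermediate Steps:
$y = -14112$ ($y = - 2 \left(80 + 4\right)^{2} = - 2 \cdot 84^{2} = \left(-2\right) 7056 = -14112$)
$y - 47437 = -14112 - 47437 = -61549$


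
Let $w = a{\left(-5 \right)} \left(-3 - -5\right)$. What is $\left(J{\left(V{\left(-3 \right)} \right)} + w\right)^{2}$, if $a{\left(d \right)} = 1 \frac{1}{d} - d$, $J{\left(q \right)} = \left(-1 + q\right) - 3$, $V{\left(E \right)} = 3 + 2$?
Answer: $\frac{2809}{25} \approx 112.36$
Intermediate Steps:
$V{\left(E \right)} = 5$
$J{\left(q \right)} = -4 + q$
$a{\left(d \right)} = \frac{1}{d} - d$
$w = \frac{48}{5}$ ($w = \left(\frac{1}{-5} - -5\right) \left(-3 - -5\right) = \left(- \frac{1}{5} + 5\right) \left(-3 + 5\right) = \frac{24}{5} \cdot 2 = \frac{48}{5} \approx 9.6$)
$\left(J{\left(V{\left(-3 \right)} \right)} + w\right)^{2} = \left(\left(-4 + 5\right) + \frac{48}{5}\right)^{2} = \left(1 + \frac{48}{5}\right)^{2} = \left(\frac{53}{5}\right)^{2} = \frac{2809}{25}$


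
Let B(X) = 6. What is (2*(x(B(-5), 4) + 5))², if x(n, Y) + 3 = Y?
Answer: 144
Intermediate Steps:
x(n, Y) = -3 + Y
(2*(x(B(-5), 4) + 5))² = (2*((-3 + 4) + 5))² = (2*(1 + 5))² = (2*6)² = 12² = 144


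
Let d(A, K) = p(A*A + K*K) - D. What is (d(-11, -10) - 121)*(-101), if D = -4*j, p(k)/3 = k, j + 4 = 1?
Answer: -53530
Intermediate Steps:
j = -3 (j = -4 + 1 = -3)
p(k) = 3*k
D = 12 (D = -4*(-3) = 12)
d(A, K) = -12 + 3*A**2 + 3*K**2 (d(A, K) = 3*(A*A + K*K) - 1*12 = 3*(A**2 + K**2) - 12 = (3*A**2 + 3*K**2) - 12 = -12 + 3*A**2 + 3*K**2)
(d(-11, -10) - 121)*(-101) = ((-12 + 3*(-11)**2 + 3*(-10)**2) - 121)*(-101) = ((-12 + 3*121 + 3*100) - 121)*(-101) = ((-12 + 363 + 300) - 121)*(-101) = (651 - 121)*(-101) = 530*(-101) = -53530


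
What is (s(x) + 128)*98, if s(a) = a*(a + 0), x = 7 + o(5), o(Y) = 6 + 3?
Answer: 37632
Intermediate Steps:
o(Y) = 9
x = 16 (x = 7 + 9 = 16)
s(a) = a² (s(a) = a*a = a²)
(s(x) + 128)*98 = (16² + 128)*98 = (256 + 128)*98 = 384*98 = 37632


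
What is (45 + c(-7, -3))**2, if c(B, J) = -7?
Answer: 1444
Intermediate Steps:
(45 + c(-7, -3))**2 = (45 - 7)**2 = 38**2 = 1444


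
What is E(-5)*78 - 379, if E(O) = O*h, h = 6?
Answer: -2719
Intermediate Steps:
E(O) = 6*O (E(O) = O*6 = 6*O)
E(-5)*78 - 379 = (6*(-5))*78 - 379 = -30*78 - 379 = -2340 - 379 = -2719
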